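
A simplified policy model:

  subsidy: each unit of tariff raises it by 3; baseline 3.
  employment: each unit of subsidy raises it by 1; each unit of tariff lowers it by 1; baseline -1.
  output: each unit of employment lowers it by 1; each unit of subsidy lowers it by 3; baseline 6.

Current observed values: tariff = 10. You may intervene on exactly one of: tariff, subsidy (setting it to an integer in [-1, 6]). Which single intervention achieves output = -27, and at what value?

set tariff = 2

Intervening on tariff: with other inputs at their observed values, output = -11*tariff - 5. Solving for -27 gives tariff = 2, within [-1, 6].
Intervening on subsidy: output = -4*subsidy + 17. Reaching -27 requires subsidy = 11, outside [-1, 6].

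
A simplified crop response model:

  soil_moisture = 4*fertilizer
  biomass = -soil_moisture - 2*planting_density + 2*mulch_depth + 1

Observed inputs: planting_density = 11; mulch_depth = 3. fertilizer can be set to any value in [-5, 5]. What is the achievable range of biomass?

Substituting into the biomass equation gives biomass = -4*fertilizer - 15.
Linear in fertilizer, so extremes are at the endpoints: fertilizer = -5 gives biomass = 5; fertilizer = 5 gives biomass = -35.

-35 to 5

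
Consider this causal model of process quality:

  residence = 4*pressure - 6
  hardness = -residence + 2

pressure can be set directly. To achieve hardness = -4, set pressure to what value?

Substituting into the hardness equation gives hardness = -4*pressure + 8.
Solve -4*pressure + 8 = -4: pressure = (-4 - 8) / -4 = 3.

pressure = 3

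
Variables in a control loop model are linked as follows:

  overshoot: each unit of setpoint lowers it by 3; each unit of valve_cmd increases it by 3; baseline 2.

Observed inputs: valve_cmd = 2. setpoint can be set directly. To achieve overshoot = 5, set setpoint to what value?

setpoint = 1

Substituting into the overshoot equation gives overshoot = -3*setpoint + 8.
Solve -3*setpoint + 8 = 5: setpoint = (5 - 8) / -3 = 1.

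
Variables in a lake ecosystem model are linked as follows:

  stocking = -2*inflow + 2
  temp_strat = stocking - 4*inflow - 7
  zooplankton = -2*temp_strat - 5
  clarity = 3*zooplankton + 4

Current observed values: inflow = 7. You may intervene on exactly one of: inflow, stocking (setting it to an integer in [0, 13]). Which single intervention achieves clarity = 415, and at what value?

set inflow = 11

Intervening on inflow: with other inputs at their observed values, clarity = 36*inflow + 19. Solving for 415 gives inflow = 11, within [0, 13].
Intervening on stocking: clarity = -6*stocking + 199. Reaching 415 requires stocking = -36, outside [0, 13].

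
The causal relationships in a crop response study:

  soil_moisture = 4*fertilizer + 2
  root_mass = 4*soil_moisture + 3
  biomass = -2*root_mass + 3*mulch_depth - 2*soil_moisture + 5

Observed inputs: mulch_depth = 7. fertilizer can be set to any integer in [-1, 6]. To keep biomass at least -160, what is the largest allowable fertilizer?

Substituting into the root_mass equation gives root_mass = 16*fertilizer + 11.
Substituting into the biomass equation gives biomass = -40*fertilizer.
Require -40*fertilizer ≥ -160, so fertilizer ≤ 4.
The largest integer in [-1, 6] satisfying this is 4.

fertilizer = 4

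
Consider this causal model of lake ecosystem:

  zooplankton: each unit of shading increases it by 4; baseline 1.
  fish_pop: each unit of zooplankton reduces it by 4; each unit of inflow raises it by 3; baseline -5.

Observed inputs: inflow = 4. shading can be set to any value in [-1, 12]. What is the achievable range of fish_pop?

Substituting into the fish_pop equation gives fish_pop = -16*shading + 3.
Linear in shading, so extremes are at the endpoints: shading = -1 gives fish_pop = 19; shading = 12 gives fish_pop = -189.

-189 to 19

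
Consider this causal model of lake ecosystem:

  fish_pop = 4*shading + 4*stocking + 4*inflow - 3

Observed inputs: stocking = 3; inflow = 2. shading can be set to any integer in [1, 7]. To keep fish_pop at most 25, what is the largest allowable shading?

Substituting into the fish_pop equation gives fish_pop = 4*shading + 17.
Require 4*shading + 17 ≤ 25, so shading ≤ 2.
The largest integer in [1, 7] satisfying this is 2.

shading = 2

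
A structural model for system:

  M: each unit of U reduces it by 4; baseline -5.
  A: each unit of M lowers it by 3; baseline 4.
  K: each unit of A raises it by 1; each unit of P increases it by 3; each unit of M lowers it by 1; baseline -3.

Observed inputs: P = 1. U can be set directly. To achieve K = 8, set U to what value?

Substituting into the A equation gives A = 12*U + 19.
So K = 16*U + 24.
Solve 16*U + 24 = 8: U = (8 - 24) / 16 = -1.

U = -1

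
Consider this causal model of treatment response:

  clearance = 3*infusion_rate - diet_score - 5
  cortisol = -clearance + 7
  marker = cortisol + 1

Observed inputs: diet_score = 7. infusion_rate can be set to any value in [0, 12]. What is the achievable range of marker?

Substituting into the clearance equation gives clearance = 3*infusion_rate - 12.
Substituting into the cortisol equation gives cortisol = -3*infusion_rate + 19.
Substituting into the marker equation gives marker = -3*infusion_rate + 20.
Linear in infusion_rate, so extremes are at the endpoints: infusion_rate = 0 gives marker = 20; infusion_rate = 12 gives marker = -16.

-16 to 20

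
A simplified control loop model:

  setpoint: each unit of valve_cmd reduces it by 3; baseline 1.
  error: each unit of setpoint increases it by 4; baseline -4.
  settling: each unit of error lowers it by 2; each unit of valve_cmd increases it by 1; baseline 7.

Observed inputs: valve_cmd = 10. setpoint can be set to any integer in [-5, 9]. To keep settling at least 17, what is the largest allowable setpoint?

Intervening on setpoint fixes its value directly, overriding its dependence on valve_cmd.
Substituting into the settling equation gives settling = -8*setpoint + 25.
Require -8*setpoint + 25 ≥ 17, so setpoint ≤ 1.
The largest integer in [-5, 9] satisfying this is 1.

setpoint = 1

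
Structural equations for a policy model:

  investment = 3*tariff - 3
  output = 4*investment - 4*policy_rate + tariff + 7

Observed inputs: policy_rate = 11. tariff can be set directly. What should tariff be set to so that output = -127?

Substituting into the output equation gives output = 13*tariff - 49.
Solve 13*tariff - 49 = -127: tariff = (-127 + 49) / 13 = -6.

tariff = -6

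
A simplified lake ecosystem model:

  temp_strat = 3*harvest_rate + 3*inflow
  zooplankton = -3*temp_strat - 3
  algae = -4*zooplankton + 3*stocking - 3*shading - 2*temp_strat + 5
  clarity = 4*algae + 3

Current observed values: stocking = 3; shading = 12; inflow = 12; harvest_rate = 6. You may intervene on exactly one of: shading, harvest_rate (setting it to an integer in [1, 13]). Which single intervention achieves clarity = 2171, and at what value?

Intervening on shading: with other inputs at their observed values, clarity = -12*shading + 2267. Solving for 2171 gives shading = 8, within [1, 13].
Intervening on harvest_rate: clarity = 120*harvest_rate + 1403. Reaching 2171 requires harvest_rate = 32/5, not an integer.

set shading = 8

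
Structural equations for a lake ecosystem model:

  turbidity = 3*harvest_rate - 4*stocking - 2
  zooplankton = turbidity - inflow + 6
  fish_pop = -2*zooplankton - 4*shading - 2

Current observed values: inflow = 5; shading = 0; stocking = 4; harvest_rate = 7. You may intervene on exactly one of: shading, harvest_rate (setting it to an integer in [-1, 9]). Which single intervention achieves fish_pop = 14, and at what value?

Intervening on shading: fish_pop = -4*shading - 10. Reaching 14 requires shading = -6, outside [-1, 9].
Intervening on harvest_rate: with other inputs at their observed values, fish_pop = -6*harvest_rate + 32. Solving for 14 gives harvest_rate = 3, within [-1, 9].

set harvest_rate = 3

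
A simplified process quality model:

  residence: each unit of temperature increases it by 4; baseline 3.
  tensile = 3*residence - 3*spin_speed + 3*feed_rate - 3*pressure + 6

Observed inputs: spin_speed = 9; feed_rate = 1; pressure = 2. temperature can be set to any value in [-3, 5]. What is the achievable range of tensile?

-51 to 45

Substituting into the tensile equation gives tensile = 12*temperature - 15.
Linear in temperature, so extremes are at the endpoints: temperature = -3 gives tensile = -51; temperature = 5 gives tensile = 45.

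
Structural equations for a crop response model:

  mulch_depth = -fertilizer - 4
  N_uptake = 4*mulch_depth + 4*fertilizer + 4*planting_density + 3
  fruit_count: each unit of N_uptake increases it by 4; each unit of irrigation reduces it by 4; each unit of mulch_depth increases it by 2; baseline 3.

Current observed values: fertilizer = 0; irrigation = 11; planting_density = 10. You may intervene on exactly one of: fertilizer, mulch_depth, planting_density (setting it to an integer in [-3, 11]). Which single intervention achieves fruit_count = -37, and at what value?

Intervening on fertilizer: fruit_count = -2*fertilizer + 59. Reaching -37 requires fertilizer = 48, outside [-3, 11].
Intervening on mulch_depth: fruit_count = 18*mulch_depth + 131. Reaching -37 requires mulch_depth = -28/3, not an integer.
Intervening on planting_density: with other inputs at their observed values, fruit_count = 16*planting_density - 101. Solving for -37 gives planting_density = 4, within [-3, 11].

set planting_density = 4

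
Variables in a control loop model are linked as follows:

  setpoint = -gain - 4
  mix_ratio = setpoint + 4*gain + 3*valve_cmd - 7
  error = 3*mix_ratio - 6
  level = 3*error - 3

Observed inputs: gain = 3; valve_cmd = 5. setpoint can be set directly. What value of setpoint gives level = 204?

Intervening on setpoint fixes its value directly, overriding its dependence on gain.
Substituting into the mix_ratio equation gives mix_ratio = setpoint + 20.
So error = 3*setpoint + 54.
Substituting into the level equation gives level = 9*setpoint + 159.
Solve 9*setpoint + 159 = 204: setpoint = (204 - 159) / 9 = 5.

setpoint = 5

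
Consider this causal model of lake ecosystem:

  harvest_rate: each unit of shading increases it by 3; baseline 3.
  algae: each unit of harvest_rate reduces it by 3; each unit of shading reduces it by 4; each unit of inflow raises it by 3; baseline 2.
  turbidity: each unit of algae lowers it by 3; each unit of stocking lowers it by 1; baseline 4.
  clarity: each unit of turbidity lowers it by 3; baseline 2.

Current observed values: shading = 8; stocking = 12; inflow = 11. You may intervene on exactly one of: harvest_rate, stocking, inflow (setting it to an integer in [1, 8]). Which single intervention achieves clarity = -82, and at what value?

Intervening on harvest_rate: with other inputs at their observed values, clarity = -27*harvest_rate + 53. Solving for -82 gives harvest_rate = 5, within [1, 8].
Intervening on stocking: clarity = 3*stocking - 712. Reaching -82 requires stocking = 210, outside [1, 8].
Intervening on inflow: clarity = 27*inflow - 973. Reaching -82 requires inflow = 33, outside [1, 8].

set harvest_rate = 5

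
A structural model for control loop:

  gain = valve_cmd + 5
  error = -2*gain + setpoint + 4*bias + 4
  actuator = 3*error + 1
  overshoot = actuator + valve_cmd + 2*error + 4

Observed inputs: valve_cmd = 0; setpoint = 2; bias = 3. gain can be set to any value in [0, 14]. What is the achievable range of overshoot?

-45 to 95

Intervening on gain fixes its value directly, overriding its dependence on valve_cmd.
Substituting into the error equation gives error = -2*gain + 18.
So actuator = -6*gain + 55.
Substituting into the overshoot equation gives overshoot = -10*gain + 95.
Linear in gain, so extremes are at the endpoints: gain = 0 gives overshoot = 95; gain = 14 gives overshoot = -45.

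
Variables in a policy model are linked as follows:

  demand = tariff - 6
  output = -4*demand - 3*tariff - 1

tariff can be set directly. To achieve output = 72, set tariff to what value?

Substituting into the output equation gives output = -7*tariff + 23.
Solve -7*tariff + 23 = 72: tariff = (72 - 23) / -7 = -7.

tariff = -7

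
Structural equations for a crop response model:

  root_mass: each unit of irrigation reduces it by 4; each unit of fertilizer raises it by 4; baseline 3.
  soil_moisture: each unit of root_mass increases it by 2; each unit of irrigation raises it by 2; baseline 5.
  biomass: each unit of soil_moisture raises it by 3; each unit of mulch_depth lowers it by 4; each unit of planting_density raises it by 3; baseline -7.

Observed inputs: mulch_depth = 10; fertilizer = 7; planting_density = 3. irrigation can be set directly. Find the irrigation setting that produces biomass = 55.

irrigation = 6

Substituting into the root_mass equation gives root_mass = -4*irrigation + 31.
So soil_moisture = -6*irrigation + 67.
Substituting into the biomass equation gives biomass = -18*irrigation + 163.
Solve -18*irrigation + 163 = 55: irrigation = (55 - 163) / -18 = 6.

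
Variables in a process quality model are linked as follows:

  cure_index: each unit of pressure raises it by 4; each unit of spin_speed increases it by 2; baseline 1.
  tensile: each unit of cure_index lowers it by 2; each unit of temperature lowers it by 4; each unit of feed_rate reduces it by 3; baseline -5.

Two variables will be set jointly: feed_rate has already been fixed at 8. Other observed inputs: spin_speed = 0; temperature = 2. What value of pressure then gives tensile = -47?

pressure = 1

With feed_rate held at 8:
Substituting into the cure_index equation gives cure_index = 4*pressure + 1.
Substituting into the tensile equation gives tensile = -8*pressure - 39.
Solve -8*pressure - 39 = -47: pressure = (-47 + 39) / -8 = 1.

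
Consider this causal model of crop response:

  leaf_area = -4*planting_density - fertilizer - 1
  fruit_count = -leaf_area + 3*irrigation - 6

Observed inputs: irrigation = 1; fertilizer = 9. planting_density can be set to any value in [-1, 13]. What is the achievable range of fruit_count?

3 to 59

Substituting into the leaf_area equation gives leaf_area = -4*planting_density - 10.
fruit_count becomes 4*planting_density + 7.
Linear in planting_density, so extremes are at the endpoints: planting_density = -1 gives fruit_count = 3; planting_density = 13 gives fruit_count = 59.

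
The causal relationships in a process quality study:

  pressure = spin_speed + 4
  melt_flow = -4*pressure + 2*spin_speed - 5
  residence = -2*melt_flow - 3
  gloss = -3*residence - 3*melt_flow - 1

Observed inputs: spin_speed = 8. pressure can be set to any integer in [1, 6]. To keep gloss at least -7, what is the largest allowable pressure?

Intervening on pressure fixes its value directly, overriding its dependence on spin_speed.
Substituting into the melt_flow equation gives melt_flow = -4*pressure + 11.
Substituting into the residence equation gives residence = 8*pressure - 25.
So gloss = -12*pressure + 41.
Require -12*pressure + 41 ≥ -7, so pressure ≤ 4.
The largest integer in [1, 6] satisfying this is 4.

pressure = 4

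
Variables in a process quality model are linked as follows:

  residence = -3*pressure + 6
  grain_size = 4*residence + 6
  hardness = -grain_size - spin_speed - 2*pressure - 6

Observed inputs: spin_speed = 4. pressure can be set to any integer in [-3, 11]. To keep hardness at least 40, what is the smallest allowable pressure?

pressure = 8

Substituting into the grain_size equation gives grain_size = -12*pressure + 30.
Substituting into the hardness equation gives hardness = 10*pressure - 40.
Require 10*pressure - 40 ≥ 40, so pressure ≥ 8.
The smallest integer in [-3, 11] satisfying this is 8.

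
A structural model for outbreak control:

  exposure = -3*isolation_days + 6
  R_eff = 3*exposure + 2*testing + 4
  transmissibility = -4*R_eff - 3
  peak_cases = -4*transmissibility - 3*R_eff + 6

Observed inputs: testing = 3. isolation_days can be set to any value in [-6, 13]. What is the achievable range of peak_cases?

-1139 to 1084

Substituting into the R_eff equation gives R_eff = -9*isolation_days + 28.
Substituting into the transmissibility equation gives transmissibility = 36*isolation_days - 115.
peak_cases becomes -117*isolation_days + 382.
Linear in isolation_days, so extremes are at the endpoints: isolation_days = -6 gives peak_cases = 1084; isolation_days = 13 gives peak_cases = -1139.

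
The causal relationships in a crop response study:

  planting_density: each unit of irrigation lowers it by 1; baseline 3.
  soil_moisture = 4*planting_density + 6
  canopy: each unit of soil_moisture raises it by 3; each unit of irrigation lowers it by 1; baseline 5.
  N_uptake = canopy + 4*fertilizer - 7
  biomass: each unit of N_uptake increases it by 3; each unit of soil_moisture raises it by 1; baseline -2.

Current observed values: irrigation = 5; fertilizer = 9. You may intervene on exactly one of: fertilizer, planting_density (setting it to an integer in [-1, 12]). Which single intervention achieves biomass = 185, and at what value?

Intervening on fertilizer: biomass = 12*fertilizer - 43. Reaching 185 requires fertilizer = 19, outside [-1, 12].
Intervening on planting_density: with other inputs at their observed values, biomass = 40*planting_density + 145. Solving for 185 gives planting_density = 1, within [-1, 12].

set planting_density = 1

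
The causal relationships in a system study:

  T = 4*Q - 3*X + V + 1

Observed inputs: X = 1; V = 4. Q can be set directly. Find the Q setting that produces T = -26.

Q = -7

Substituting into the T equation gives T = 4*Q + 2.
Solve 4*Q + 2 = -26: Q = (-26 - 2) / 4 = -7.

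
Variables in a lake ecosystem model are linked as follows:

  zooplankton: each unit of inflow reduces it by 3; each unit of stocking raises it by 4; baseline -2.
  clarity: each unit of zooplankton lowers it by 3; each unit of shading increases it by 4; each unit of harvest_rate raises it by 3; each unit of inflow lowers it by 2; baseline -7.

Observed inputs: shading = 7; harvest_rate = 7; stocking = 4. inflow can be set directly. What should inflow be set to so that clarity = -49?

inflow = -7

Substituting into the zooplankton equation gives zooplankton = -3*inflow + 14.
Substituting into the clarity equation gives clarity = 7*inflow.
Solve 7*inflow = -49: inflow = -49 / 7 = -7.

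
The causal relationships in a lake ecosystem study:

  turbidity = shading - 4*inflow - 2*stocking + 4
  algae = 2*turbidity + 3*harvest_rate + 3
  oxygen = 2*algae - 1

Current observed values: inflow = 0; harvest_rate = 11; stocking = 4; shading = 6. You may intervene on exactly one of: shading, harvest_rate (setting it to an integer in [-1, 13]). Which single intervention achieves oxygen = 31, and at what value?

set harvest_rate = 3

Intervening on shading: oxygen = 4*shading + 55. Reaching 31 requires shading = -6, outside [-1, 13].
Intervening on harvest_rate: with other inputs at their observed values, oxygen = 6*harvest_rate + 13. Solving for 31 gives harvest_rate = 3, within [-1, 13].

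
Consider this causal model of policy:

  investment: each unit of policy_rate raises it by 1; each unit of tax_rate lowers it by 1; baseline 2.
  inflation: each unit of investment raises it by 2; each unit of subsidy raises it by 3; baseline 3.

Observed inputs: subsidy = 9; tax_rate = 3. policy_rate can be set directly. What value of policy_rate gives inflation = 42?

Substituting into the investment equation gives investment = policy_rate - 1.
Substituting into the inflation equation gives inflation = 2*policy_rate + 28.
Solve 2*policy_rate + 28 = 42: policy_rate = (42 - 28) / 2 = 7.

policy_rate = 7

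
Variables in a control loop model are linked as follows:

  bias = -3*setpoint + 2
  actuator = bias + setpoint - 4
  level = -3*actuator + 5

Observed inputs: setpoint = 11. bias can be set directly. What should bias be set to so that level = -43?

Intervening on bias fixes its value directly, overriding its dependence on setpoint.
Substituting into the actuator equation gives actuator = bias + 7.
Substituting into the level equation gives level = -3*bias - 16.
Solve -3*bias - 16 = -43: bias = (-43 + 16) / -3 = 9.

bias = 9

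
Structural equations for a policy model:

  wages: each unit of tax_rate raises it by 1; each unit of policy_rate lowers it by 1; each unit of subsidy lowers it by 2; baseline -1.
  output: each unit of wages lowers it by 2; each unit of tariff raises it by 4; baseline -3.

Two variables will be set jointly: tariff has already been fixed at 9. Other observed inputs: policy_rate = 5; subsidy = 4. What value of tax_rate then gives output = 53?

tax_rate = 4

With tariff held at 9:
Substituting into the wages equation gives wages = tax_rate - 14.
This gives output = -2*tax_rate + 61.
Solve -2*tax_rate + 61 = 53: tax_rate = (53 - 61) / -2 = 4.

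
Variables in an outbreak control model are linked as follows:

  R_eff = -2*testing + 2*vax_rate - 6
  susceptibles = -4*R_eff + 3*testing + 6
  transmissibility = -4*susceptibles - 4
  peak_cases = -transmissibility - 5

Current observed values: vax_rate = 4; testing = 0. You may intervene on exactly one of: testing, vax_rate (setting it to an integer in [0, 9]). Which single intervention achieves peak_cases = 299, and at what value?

Intervening on testing: with other inputs at their observed values, peak_cases = 44*testing - 9. Solving for 299 gives testing = 7, within [0, 9].
Intervening on vax_rate: peak_cases = -32*vax_rate + 119. Reaching 299 requires vax_rate = -45/8, not an integer.

set testing = 7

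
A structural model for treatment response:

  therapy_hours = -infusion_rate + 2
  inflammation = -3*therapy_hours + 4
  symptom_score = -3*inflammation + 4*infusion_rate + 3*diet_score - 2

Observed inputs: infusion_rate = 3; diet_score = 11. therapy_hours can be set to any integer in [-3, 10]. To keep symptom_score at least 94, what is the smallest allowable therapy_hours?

therapy_hours = 7

Intervening on therapy_hours fixes its value directly, overriding its dependence on infusion_rate.
Substituting into the symptom_score equation gives symptom_score = 9*therapy_hours + 31.
Require 9*therapy_hours + 31 ≥ 94, so therapy_hours ≥ 7.
The smallest integer in [-3, 10] satisfying this is 7.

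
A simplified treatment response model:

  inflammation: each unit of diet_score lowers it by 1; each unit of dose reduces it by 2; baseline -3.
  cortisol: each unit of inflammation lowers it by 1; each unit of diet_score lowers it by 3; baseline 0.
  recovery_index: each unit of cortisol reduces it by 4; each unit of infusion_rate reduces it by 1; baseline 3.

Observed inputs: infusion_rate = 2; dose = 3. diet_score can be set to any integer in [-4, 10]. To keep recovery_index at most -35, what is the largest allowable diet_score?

Substituting into the inflammation equation gives inflammation = -diet_score - 9.
Substituting into the cortisol equation gives cortisol = -2*diet_score + 9.
This gives recovery_index = 8*diet_score - 35.
Require 8*diet_score - 35 ≤ -35, so diet_score ≤ 0.
The largest integer in [-4, 10] satisfying this is 0.

diet_score = 0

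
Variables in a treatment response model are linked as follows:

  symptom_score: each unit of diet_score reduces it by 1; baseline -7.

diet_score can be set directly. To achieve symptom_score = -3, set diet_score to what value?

diet_score = -4

Solve -diet_score - 7 = -3: diet_score = (-3 + 7) / -1 = -4.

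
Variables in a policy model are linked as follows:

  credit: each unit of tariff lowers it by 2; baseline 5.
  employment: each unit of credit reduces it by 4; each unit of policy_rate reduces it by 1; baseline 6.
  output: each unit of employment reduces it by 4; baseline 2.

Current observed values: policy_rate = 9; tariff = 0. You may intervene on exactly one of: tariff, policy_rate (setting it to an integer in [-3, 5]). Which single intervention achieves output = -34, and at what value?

Intervening on tariff: with other inputs at their observed values, output = -32*tariff + 94. Solving for -34 gives tariff = 4, within [-3, 5].
Intervening on policy_rate: output = 4*policy_rate + 58. Reaching -34 requires policy_rate = -23, outside [-3, 5].

set tariff = 4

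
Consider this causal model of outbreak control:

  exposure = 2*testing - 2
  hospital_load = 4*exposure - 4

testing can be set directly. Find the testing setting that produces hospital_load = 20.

testing = 4

Substituting into the hospital_load equation gives hospital_load = 8*testing - 12.
Solve 8*testing - 12 = 20: testing = (20 + 12) / 8 = 4.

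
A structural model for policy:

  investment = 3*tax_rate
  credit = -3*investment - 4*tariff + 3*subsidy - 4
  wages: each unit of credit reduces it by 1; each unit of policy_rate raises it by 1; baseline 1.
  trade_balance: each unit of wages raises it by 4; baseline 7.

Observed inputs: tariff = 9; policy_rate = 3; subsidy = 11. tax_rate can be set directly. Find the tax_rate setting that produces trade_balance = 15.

Substituting into the credit equation gives credit = -9*tax_rate - 7.
This gives wages = 9*tax_rate + 11.
So trade_balance = 36*tax_rate + 51.
Solve 36*tax_rate + 51 = 15: tax_rate = (15 - 51) / 36 = -1.

tax_rate = -1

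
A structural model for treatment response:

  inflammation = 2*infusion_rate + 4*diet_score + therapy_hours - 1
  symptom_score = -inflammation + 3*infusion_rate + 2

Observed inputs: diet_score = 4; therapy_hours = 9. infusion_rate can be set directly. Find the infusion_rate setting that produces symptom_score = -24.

infusion_rate = -2

Substituting into the inflammation equation gives inflammation = 2*infusion_rate + 24.
So symptom_score = infusion_rate - 22.
Solve infusion_rate - 22 = -24: infusion_rate = (-24 + 22) / 1 = -2.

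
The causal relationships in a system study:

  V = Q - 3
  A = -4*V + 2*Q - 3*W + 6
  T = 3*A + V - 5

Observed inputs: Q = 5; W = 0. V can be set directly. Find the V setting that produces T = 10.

Intervening on V fixes its value directly, overriding its dependence on Q.
Substituting into the A equation gives A = -4*V + 16.
T becomes -11*V + 43.
Solve -11*V + 43 = 10: V = (10 - 43) / -11 = 3.

V = 3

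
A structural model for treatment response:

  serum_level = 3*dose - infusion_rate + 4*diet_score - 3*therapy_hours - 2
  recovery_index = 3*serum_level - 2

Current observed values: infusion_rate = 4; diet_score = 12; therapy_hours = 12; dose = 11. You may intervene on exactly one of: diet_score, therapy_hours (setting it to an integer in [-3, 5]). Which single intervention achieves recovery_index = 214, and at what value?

Intervening on diet_score: recovery_index = 12*diet_score - 29. Reaching 214 requires diet_score = 81/4, not an integer.
Intervening on therapy_hours: with other inputs at their observed values, recovery_index = -9*therapy_hours + 223. Solving for 214 gives therapy_hours = 1, within [-3, 5].

set therapy_hours = 1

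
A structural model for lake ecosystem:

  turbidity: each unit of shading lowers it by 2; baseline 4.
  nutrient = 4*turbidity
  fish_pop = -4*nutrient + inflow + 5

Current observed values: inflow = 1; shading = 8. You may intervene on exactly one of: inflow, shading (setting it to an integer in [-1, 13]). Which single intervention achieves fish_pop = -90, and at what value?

set shading = -1

Intervening on inflow: fish_pop = inflow + 197. Reaching -90 requires inflow = -287, outside [-1, 13].
Intervening on shading: with other inputs at their observed values, fish_pop = 32*shading - 58. Solving for -90 gives shading = -1, within [-1, 13].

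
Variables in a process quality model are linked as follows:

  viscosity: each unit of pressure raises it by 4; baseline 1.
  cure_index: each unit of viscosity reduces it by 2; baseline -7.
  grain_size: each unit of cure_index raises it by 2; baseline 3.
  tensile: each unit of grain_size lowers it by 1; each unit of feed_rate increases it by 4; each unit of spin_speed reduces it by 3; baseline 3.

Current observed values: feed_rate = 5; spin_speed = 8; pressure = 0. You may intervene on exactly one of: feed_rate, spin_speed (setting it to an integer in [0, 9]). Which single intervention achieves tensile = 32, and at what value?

set spin_speed = 2

Intervening on feed_rate: tensile = 4*feed_rate - 6. Reaching 32 requires feed_rate = 19/2, not an integer.
Intervening on spin_speed: with other inputs at their observed values, tensile = -3*spin_speed + 38. Solving for 32 gives spin_speed = 2, within [0, 9].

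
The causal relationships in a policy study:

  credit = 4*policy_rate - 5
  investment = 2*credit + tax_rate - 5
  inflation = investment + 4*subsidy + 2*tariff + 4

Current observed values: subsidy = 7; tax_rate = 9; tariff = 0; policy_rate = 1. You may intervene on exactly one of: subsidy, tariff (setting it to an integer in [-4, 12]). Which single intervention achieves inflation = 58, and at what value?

set tariff = 12

Intervening on subsidy: inflation = 4*subsidy + 6. Reaching 58 requires subsidy = 13, outside [-4, 12].
Intervening on tariff: with other inputs at their observed values, inflation = 2*tariff + 34. Solving for 58 gives tariff = 12, within [-4, 12].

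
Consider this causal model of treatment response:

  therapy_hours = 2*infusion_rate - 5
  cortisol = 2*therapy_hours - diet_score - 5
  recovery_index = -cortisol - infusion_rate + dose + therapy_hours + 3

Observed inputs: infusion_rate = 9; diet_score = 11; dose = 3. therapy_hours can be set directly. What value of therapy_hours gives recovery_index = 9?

Intervening on therapy_hours fixes its value directly, overriding its dependence on infusion_rate.
Substituting into the cortisol equation gives cortisol = 2*therapy_hours - 16.
recovery_index becomes -therapy_hours + 13.
Solve -therapy_hours + 13 = 9: therapy_hours = (9 - 13) / -1 = 4.

therapy_hours = 4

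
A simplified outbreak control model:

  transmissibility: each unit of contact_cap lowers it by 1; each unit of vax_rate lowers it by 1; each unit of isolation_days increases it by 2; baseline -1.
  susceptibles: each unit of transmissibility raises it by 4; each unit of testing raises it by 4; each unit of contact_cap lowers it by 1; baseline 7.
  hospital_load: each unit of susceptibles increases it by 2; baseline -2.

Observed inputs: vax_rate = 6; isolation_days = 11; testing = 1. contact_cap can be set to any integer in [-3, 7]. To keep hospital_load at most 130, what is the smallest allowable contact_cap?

contact_cap = 1

Substituting into the transmissibility equation gives transmissibility = -contact_cap + 15.
Substituting into the susceptibles equation gives susceptibles = -5*contact_cap + 71.
So hospital_load = -10*contact_cap + 140.
Require -10*contact_cap + 140 ≤ 130, so contact_cap ≥ 1.
The smallest integer in [-3, 7] satisfying this is 1.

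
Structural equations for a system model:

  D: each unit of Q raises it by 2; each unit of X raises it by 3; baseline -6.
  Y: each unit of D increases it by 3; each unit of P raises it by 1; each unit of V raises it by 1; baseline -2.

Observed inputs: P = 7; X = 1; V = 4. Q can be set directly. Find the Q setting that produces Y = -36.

Q = -6

Substituting into the D equation gives D = 2*Q - 3.
Y becomes 6*Q.
Solve 6*Q = -36: Q = -36 / 6 = -6.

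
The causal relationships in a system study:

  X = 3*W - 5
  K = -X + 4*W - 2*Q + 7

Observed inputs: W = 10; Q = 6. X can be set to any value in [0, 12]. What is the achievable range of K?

23 to 35

Intervening on X fixes its value directly, overriding its dependence on W.
Substituting into the K equation gives K = -X + 35.
Linear in X, so extremes are at the endpoints: X = 0 gives K = 35; X = 12 gives K = 23.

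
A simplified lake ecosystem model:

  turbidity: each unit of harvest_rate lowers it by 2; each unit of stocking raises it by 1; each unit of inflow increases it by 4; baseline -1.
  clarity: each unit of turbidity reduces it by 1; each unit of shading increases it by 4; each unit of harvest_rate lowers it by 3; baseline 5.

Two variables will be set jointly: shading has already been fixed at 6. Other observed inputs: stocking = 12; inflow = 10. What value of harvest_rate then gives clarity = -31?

With shading held at 6:
Substituting into the turbidity equation gives turbidity = -2*harvest_rate + 51.
clarity becomes -harvest_rate - 22.
Solve -harvest_rate - 22 = -31: harvest_rate = (-31 + 22) / -1 = 9.

harvest_rate = 9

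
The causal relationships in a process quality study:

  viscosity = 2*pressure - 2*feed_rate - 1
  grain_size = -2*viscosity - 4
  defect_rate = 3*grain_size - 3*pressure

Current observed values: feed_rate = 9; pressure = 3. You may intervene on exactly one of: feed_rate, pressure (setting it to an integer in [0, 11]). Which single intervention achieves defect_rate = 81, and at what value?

set feed_rate = 11

Intervening on feed_rate: with other inputs at their observed values, defect_rate = 12*feed_rate - 51. Solving for 81 gives feed_rate = 11, within [0, 11].
Intervening on pressure: defect_rate = -15*pressure + 102. Reaching 81 requires pressure = 7/5, not an integer.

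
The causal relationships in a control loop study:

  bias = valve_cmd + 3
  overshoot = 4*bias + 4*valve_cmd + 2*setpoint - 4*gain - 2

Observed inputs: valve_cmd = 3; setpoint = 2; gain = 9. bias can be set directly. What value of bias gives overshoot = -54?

Intervening on bias fixes its value directly, overriding its dependence on valve_cmd.
Substituting into the overshoot equation gives overshoot = 4*bias - 22.
Solve 4*bias - 22 = -54: bias = (-54 + 22) / 4 = -8.

bias = -8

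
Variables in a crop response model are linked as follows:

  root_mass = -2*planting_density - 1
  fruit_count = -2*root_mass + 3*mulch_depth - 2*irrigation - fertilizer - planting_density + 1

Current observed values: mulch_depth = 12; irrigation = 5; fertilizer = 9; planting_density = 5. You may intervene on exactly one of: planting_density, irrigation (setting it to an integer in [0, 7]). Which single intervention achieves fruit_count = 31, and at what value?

set irrigation = 7

Intervening on planting_density: fruit_count = 3*planting_density + 20. Reaching 31 requires planting_density = 11/3, not an integer.
Intervening on irrigation: with other inputs at their observed values, fruit_count = -2*irrigation + 45. Solving for 31 gives irrigation = 7, within [0, 7].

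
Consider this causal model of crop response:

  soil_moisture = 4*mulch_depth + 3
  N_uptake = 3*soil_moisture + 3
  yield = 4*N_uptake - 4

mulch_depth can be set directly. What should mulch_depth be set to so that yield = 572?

Substituting into the N_uptake equation gives N_uptake = 12*mulch_depth + 12.
Substituting into the yield equation gives yield = 48*mulch_depth + 44.
Solve 48*mulch_depth + 44 = 572: mulch_depth = (572 - 44) / 48 = 11.

mulch_depth = 11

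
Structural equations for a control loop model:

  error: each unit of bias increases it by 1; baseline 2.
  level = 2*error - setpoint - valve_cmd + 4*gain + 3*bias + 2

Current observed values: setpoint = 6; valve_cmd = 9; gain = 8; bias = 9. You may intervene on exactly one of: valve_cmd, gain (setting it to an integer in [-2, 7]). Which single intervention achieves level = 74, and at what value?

Intervening on valve_cmd: with other inputs at their observed values, level = -valve_cmd + 77. Solving for 74 gives valve_cmd = 3, within [-2, 7].
Intervening on gain: level = 4*gain + 36. Reaching 74 requires gain = 19/2, not an integer.

set valve_cmd = 3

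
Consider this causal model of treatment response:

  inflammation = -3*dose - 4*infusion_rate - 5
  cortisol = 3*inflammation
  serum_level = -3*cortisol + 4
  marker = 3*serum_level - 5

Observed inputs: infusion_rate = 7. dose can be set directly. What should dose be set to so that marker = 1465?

Substituting into the inflammation equation gives inflammation = -3*dose - 33.
This gives cortisol = -9*dose - 99.
serum_level becomes 27*dose + 301.
Substituting into the marker equation gives marker = 81*dose + 898.
Solve 81*dose + 898 = 1465: dose = (1465 - 898) / 81 = 7.

dose = 7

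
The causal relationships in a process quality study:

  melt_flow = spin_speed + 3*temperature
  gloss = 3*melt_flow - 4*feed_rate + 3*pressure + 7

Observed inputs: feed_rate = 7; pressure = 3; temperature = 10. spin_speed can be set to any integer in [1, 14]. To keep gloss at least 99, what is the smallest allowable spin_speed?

spin_speed = 7

Substituting into the melt_flow equation gives melt_flow = spin_speed + 30.
Substituting into the gloss equation gives gloss = 3*spin_speed + 78.
Require 3*spin_speed + 78 ≥ 99, so spin_speed ≥ 7.
The smallest integer in [1, 14] satisfying this is 7.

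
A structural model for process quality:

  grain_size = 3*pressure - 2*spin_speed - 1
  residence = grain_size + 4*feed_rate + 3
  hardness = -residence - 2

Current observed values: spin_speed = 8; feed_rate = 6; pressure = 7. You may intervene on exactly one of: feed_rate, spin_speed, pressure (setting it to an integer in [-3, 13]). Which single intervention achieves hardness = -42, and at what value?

set pressure = 10

Intervening on feed_rate: hardness = -4*feed_rate - 9. Reaching -42 requires feed_rate = 33/4, not an integer.
Intervening on spin_speed: hardness = 2*spin_speed - 49. Reaching -42 requires spin_speed = 7/2, not an integer.
Intervening on pressure: with other inputs at their observed values, hardness = -3*pressure - 12. Solving for -42 gives pressure = 10, within [-3, 13].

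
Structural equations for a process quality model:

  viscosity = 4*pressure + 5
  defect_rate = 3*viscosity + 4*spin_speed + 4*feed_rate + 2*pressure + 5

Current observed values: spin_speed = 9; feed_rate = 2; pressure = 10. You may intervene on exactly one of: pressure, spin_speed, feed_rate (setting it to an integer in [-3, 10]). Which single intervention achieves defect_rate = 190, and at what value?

Intervening on pressure: with other inputs at their observed values, defect_rate = 14*pressure + 64. Solving for 190 gives pressure = 9, within [-3, 10].
Intervening on spin_speed: defect_rate = 4*spin_speed + 168. Reaching 190 requires spin_speed = 11/2, not an integer.
Intervening on feed_rate: defect_rate = 4*feed_rate + 196. Reaching 190 requires feed_rate = -3/2, not an integer.

set pressure = 9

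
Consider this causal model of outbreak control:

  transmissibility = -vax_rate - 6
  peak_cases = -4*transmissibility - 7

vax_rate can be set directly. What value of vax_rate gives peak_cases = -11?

vax_rate = -7

Substituting into the peak_cases equation gives peak_cases = 4*vax_rate + 17.
Solve 4*vax_rate + 17 = -11: vax_rate = (-11 - 17) / 4 = -7.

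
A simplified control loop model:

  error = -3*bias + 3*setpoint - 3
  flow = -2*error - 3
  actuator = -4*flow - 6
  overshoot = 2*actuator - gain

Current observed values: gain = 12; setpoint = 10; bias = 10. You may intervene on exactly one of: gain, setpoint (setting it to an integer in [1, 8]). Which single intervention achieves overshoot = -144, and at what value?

set setpoint = 8

Intervening on gain: overshoot = -gain - 36. Reaching -144 requires gain = 108, outside [1, 8].
Intervening on setpoint: with other inputs at their observed values, overshoot = 48*setpoint - 528. Solving for -144 gives setpoint = 8, within [1, 8].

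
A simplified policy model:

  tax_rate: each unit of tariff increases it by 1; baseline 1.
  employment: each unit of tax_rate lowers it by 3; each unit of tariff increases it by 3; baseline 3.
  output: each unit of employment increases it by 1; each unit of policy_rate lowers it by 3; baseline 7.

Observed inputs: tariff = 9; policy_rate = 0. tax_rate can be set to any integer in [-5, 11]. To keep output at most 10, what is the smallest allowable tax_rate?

tax_rate = 9

Intervening on tax_rate fixes its value directly, overriding its dependence on tariff.
Substituting into the employment equation gives employment = -3*tax_rate + 30.
Substituting into the output equation gives output = -3*tax_rate + 37.
Require -3*tax_rate + 37 ≤ 10, so tax_rate ≥ 9.
The smallest integer in [-5, 11] satisfying this is 9.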